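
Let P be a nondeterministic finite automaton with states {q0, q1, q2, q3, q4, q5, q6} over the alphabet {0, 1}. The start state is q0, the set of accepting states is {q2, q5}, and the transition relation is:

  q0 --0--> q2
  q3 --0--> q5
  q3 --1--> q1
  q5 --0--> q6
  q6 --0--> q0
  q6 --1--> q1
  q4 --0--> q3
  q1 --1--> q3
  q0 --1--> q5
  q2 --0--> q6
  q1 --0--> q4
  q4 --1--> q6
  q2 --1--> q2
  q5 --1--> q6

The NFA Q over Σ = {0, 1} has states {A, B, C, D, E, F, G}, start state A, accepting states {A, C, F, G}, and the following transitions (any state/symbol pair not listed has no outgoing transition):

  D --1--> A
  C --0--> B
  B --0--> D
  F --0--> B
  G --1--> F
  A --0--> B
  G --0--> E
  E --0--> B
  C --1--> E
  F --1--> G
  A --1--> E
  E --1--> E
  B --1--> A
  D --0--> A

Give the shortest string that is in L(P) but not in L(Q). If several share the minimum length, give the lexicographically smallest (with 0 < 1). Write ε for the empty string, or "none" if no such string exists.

0

The string 0 is accepted by P but not by Q.
No shorter string lies in the difference, and 0 is the lexicographically first length-1 string in L(P) \ L(Q).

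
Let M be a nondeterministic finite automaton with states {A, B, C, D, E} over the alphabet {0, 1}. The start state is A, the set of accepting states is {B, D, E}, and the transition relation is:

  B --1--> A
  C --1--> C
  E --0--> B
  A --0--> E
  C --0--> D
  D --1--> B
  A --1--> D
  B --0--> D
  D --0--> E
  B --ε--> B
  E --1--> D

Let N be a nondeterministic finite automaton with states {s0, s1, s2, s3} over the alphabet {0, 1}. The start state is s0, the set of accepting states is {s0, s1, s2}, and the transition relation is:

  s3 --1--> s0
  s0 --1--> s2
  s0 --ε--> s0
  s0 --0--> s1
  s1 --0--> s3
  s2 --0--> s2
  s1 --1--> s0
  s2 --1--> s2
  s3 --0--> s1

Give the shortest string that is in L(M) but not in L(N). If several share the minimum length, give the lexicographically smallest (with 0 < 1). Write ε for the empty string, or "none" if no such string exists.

The string 00 is accepted by M but not by N.
No shorter string lies in the difference, and 00 is the lexicographically first length-2 string in L(M) \ L(N).

00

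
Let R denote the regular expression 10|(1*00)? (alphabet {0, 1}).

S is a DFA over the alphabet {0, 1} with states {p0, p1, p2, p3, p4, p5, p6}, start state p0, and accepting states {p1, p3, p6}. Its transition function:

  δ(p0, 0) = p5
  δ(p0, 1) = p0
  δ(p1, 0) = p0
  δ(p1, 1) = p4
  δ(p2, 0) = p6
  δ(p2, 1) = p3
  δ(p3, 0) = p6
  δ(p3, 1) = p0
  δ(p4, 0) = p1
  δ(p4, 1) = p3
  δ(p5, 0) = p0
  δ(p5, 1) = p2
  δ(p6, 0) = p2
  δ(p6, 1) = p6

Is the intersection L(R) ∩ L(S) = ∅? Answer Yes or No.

Converting the expression R to a DFA (subset construction, then merging equivalent states) gives the minimal DFA with states {r0, r1, r2, r3, r4, r5, r6}, start state r0, accepting states {r0, r3, r5} and transitions r0: 0→r1, 1→r2; r1: 0→r3, 1→r4; r2: 0→r5, 1→r6; r3: 0→r4, 1→r4; r4: 0→r4, 1→r4; r5: 0→r3, 1→r4; r6: 0→r1, 1→r6.
Exploring the product automaton R × S from the start pair (r0, p0), following both machines on each input symbol, reaches 11 state pairs: (r0, p0), (r1, p5), (r2, p0), (r3, p0), (r4, p2), (r5, p5), (r6, p0), (r4, p5), (r4, p0), (r4, p6), (r4, p3).
R accepts in {r0, r3, r5} and S accepts in {p1, p3, p6}; no reachable pair has both components accepting, so no string drives both machines to acceptance simultaneously and L(R) ∩ L(S) = ∅.
So no string is accepted by both, and the intersection is empty.

Yes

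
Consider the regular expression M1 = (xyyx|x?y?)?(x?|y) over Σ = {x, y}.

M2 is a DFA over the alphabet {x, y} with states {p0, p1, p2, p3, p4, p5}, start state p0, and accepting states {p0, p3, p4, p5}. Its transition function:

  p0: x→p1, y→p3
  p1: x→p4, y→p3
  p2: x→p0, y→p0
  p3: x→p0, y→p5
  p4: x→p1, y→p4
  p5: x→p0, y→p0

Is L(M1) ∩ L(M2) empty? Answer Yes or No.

No

The empty string ε is accepted by both M1 and M2.
Hence L(M1) ∩ L(M2) ≠ ∅.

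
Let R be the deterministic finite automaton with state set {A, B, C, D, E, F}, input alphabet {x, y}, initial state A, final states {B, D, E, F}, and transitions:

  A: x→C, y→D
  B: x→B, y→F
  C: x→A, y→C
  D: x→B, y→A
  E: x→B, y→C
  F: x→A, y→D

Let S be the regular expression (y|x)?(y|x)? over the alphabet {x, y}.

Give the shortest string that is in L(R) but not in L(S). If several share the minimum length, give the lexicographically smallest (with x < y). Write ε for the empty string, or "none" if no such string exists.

xxy

The string xxy is accepted by R but not by S.
No shorter string lies in the difference, and xxy is the lexicographically first length-3 string in L(R) \ L(S).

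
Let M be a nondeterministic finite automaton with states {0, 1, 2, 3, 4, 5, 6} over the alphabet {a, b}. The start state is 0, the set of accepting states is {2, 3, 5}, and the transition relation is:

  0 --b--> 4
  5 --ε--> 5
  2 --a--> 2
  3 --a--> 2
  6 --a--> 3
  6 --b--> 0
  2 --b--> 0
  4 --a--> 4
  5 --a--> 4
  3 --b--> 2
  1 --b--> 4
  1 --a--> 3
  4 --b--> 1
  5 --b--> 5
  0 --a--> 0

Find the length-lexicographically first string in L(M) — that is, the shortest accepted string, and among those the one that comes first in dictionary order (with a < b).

A breadth-first search from 0 reaches an accepting state first via the path 0 → 4 → 1 → 3 on input bba.
No string of length < 3 is accepted (BFS exhausts all shorter strings without reaching an accepting state), and bba is the lexicographically least accepting string of length 3.

bba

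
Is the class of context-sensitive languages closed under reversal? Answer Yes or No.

Yes

Reversing both sides of every production of a noncontracting (context-sensitive) grammar gives another noncontracting grammar, and it generates Lᴿ; equivalently an LBA can reverse its tape in place and then run the machine for L.
So the context-sensitive languages are closed under reversal.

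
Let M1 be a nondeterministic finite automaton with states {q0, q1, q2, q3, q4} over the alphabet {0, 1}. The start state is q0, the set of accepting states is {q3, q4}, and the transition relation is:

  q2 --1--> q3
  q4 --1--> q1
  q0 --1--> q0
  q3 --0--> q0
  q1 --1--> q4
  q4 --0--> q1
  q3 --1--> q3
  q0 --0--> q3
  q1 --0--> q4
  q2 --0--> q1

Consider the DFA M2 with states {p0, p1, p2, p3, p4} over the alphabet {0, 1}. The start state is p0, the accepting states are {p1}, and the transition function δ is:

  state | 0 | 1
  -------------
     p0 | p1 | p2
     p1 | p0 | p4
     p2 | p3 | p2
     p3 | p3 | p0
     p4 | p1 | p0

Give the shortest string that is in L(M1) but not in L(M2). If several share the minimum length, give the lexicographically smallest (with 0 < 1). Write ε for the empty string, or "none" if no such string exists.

01

The string 01 is accepted by M1 but not by M2.
No shorter string lies in the difference, and 01 is the lexicographically first length-2 string in L(M1) \ L(M2).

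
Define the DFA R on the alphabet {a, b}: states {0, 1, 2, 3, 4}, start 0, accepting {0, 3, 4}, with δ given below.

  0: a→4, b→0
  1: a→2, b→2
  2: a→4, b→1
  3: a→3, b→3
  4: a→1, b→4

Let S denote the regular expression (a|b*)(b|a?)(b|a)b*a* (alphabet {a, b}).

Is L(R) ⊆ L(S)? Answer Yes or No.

No

The empty string ε is in L(R) but not in L(S).
So L(R) ⊄ L(S).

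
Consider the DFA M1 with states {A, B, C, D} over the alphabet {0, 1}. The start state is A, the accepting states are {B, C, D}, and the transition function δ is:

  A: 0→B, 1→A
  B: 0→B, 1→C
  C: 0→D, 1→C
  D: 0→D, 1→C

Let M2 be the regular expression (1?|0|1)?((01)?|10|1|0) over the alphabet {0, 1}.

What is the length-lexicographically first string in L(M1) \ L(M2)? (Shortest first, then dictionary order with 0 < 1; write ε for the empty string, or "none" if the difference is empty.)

000

The string 000 is accepted by M1 but not by M2.
No shorter string lies in the difference, and 000 is the lexicographically first length-3 string in L(M1) \ L(M2).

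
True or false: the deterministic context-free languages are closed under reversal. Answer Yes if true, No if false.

L = {c bⁿaⁿ : n≥0} ∪ {d b²ⁿaⁿ : n≥0} is a DCFL: the first symbol tells a deterministic PDA whether to pop one or two b's per a. Its reversal Lᴿ = {aⁿbⁿ c : n≥0} ∪ {aⁿb²ⁿ d : n≥0} is not. DCFLs are closed under right quotient by regular languages, and Lᴿ/{c, d} = {aⁿbⁿ : n≥0} ∪ {aⁿb²ⁿ : n≥0} — the standard context-free language accepted by no deterministic PDA (intuitively the machine would have to commit to a b-to-a ratio before the distinguishing marker arrives; formally, a DPDA for it would have a single run on aⁿb²ⁿ, accepting after the prefix aⁿbⁿ and accepting again after n more b's; an ordinary PDA that simulates it on a's and b's and, at any moment when it is accepting, may switch to reading only a fresh letter e while feeding each e to the simulation as a b, would accept aⁱbʲeᵏ (k≥1) exactly when both aⁱbʲ and aⁱbʲ⁺ᵏ are in the language, i.e. its language intersected with the regular set a*b*e⁺ would be exactly {aⁿbⁿeⁿ : n≥1} — impossible, since context-free languages are closed under intersection with regular sets and {aⁿbⁿeⁿ} is not context-free). So Lᴿ cannot be a DCFL.

No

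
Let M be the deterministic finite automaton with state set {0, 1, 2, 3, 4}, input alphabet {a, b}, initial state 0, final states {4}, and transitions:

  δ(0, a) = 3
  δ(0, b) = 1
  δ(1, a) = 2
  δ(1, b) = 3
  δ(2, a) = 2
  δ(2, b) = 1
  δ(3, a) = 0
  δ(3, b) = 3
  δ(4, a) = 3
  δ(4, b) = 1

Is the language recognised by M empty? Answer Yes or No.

The states reachable from the start state are {0, 1, 2, 3}.
None of the accepting states {4} is reachable, so no string is accepted and L(M) = ∅.

Yes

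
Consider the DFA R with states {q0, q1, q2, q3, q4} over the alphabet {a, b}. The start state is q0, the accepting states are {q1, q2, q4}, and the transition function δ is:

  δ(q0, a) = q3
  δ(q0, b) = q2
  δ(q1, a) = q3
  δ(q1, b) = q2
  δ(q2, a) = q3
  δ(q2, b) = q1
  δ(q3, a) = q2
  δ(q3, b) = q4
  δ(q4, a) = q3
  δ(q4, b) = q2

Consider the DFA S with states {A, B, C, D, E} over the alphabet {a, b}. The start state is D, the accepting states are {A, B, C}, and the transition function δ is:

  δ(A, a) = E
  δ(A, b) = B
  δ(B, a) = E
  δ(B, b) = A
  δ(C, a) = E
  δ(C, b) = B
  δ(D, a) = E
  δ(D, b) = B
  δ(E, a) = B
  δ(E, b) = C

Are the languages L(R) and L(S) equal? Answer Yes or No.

Exploring the product automaton R × S from the start pair (q0, D), following both machines on each input symbol, reaches 5 state pairs: (q0, D), (q3, E), (q2, B), (q4, C), (q1, A).
R accepts in {q1, q2, q4} and S accepts in {A, B, C}. In every reachable pair the two components are either both accepting — (q2, B), (q4, C), (q1, A) — or both non-accepting, so no string is accepted by exactly one of the machines: L(R) \ L(S) and L(S) \ L(R) are both empty.
Hence every string is accepted by R iff it is accepted by S, and the two languages coincide.

Yes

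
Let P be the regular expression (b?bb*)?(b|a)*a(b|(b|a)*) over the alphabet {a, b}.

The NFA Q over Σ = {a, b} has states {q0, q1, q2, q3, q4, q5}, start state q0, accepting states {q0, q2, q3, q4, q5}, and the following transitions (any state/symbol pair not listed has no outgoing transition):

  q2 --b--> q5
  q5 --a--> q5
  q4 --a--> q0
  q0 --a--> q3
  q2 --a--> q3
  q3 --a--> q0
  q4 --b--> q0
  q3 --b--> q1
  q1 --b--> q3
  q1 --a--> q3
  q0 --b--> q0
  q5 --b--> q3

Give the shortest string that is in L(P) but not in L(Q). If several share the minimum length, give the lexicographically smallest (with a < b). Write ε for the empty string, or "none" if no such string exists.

ab

The string ab is accepted by P but not by Q.
No shorter string lies in the difference, and ab is the lexicographically first length-2 string in L(P) \ L(Q).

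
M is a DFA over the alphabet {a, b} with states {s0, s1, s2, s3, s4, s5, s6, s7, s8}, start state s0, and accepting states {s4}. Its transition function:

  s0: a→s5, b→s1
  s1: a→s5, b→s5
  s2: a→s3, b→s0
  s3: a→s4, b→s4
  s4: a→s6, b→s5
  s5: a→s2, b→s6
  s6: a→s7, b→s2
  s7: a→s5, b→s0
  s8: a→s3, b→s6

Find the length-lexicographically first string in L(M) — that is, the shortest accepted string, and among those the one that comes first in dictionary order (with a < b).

aaaa

A breadth-first search from s0 reaches an accepting state first via the path s0 → s5 → s2 → s3 → s4 on input aaaa.
No string of length < 4 is accepted (BFS exhausts all shorter strings without reaching an accepting state), and aaaa is the lexicographically least accepting string of length 4.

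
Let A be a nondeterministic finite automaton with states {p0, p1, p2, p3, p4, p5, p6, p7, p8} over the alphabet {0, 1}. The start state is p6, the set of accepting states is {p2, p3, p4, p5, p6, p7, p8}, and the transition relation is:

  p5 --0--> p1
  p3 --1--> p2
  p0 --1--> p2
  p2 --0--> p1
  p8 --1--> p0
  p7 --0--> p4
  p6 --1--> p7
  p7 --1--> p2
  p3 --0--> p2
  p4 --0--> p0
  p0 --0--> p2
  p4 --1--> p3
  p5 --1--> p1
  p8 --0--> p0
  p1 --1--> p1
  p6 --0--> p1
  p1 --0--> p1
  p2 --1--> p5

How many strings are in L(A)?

The useful subgraph on states {p0, p2, p3, p4, p5, p6, p7} is acyclic, so L(A) is finite; the longest accepting path visits 6 useful states, giving maximum string length 5.
Counting accepting paths from p6 by length: 1 of length 0, 1 of length 1, 2 of length 2, 2 of length 3, 4 of length 4, 4 of length 5. Total 14.

14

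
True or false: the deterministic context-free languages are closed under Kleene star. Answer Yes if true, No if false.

No

L = {c aⁿbⁿ : n≥0} ∪ {cc aⁿb²ⁿ : n≥0} is a DCFL (the number of leading c's fixes which ratio the DPDA checks), but L* is not. Every word of L starts with c, so in a factorisation of the string cc aⁱbʲ (i≥1) into words of L each factor begins at one of the two c's: either the whole string is a single word of L (forcing j = 2i), or it splits as c · (c aⁱbʲ) with c ∈ L (take n = 0) and c aⁱbʲ ∈ L (forcing j = i). Thus L* ∩ cca⁺b* = {cc aⁿbⁿ : n≥1} ∪ {cc aⁿb²ⁿ : n≥1}. A DPDA for L* would give one for this intersection with a regular set, and, started from its configuration after reading cc, one for {aⁿbⁿ : n≥1} ∪ {aⁿb²ⁿ : n≥1}, which no deterministic PDA accepts (a DPDA for it would have a single run on aⁿb²ⁿ, accepting after the prefix aⁿbⁿ and accepting again after n more b's; an ordinary PDA that simulates it on a's and b's and, at any moment when it is accepting, may switch to reading only a fresh letter d while feeding each d to the simulation as a b, would accept aⁱbʲdᵏ (k≥1) exactly when both aⁱbʲ and aⁱbʲ⁺ᵏ are in the language, i.e. its language intersected with the regular set a*b*d⁺ would be exactly {aⁿbⁿdⁿ : n≥1} — impossible, since context-free languages are closed under intersection with regular sets and {aⁿbⁿdⁿ} is not context-free). So L* is not a DCFL.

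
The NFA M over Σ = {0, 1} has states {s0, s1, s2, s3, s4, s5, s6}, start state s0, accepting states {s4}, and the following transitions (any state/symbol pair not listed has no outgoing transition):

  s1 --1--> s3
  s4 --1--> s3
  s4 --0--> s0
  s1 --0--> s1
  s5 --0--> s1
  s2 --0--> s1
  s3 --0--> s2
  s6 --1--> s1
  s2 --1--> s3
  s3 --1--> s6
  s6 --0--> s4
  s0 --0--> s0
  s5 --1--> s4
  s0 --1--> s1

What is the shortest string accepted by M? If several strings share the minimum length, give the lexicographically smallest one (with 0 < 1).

1110

A breadth-first search from s0 reaches an accepting state first via the path s0 → s1 → s3 → s6 → s4 on input 1110.
No string of length < 4 is accepted (BFS exhausts all shorter strings without reaching an accepting state), and 1110 is the lexicographically least accepting string of length 4.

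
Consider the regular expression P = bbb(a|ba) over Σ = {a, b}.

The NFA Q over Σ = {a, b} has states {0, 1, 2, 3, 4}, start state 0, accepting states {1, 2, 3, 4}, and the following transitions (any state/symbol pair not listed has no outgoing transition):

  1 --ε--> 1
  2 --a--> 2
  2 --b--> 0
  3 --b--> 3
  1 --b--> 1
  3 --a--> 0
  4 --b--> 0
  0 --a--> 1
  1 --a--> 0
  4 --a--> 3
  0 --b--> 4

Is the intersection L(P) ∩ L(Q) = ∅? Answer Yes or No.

The string bbba is accepted by both P and Q.
Hence L(P) ∩ L(Q) ≠ ∅.

No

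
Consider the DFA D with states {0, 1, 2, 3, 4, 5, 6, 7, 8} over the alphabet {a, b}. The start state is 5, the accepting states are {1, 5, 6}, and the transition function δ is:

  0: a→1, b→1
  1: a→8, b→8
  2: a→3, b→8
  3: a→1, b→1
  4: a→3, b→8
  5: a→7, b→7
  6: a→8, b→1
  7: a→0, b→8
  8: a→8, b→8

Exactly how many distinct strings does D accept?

The useful subgraph on states {0, 1, 5, 7} is acyclic, so L(D) is finite; the longest accepting path visits 4 useful states, giving maximum string length 3.
Counting accepting paths from 5 by length: 1 of length 0, 4 of length 3. Total 5.

5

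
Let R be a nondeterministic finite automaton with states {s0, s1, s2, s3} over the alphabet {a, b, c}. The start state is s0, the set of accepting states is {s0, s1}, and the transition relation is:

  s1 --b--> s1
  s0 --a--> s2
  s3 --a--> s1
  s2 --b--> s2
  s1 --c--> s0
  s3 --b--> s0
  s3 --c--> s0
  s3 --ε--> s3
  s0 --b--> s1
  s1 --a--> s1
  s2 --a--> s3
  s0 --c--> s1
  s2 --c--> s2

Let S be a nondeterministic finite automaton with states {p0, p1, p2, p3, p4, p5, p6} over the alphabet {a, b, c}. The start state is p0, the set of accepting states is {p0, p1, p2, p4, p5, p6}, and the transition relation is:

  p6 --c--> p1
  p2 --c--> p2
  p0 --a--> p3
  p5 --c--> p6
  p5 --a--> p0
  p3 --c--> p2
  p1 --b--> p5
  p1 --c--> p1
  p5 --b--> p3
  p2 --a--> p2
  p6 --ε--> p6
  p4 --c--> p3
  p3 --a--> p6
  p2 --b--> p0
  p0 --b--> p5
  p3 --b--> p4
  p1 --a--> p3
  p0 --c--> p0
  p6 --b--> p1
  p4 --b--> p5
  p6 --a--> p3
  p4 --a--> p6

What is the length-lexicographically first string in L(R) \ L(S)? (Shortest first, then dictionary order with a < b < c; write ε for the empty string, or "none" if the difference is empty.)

The string bb is accepted by R but not by S.
No shorter string lies in the difference, and bb is the lexicographically first length-2 string in L(R) \ L(S).

bb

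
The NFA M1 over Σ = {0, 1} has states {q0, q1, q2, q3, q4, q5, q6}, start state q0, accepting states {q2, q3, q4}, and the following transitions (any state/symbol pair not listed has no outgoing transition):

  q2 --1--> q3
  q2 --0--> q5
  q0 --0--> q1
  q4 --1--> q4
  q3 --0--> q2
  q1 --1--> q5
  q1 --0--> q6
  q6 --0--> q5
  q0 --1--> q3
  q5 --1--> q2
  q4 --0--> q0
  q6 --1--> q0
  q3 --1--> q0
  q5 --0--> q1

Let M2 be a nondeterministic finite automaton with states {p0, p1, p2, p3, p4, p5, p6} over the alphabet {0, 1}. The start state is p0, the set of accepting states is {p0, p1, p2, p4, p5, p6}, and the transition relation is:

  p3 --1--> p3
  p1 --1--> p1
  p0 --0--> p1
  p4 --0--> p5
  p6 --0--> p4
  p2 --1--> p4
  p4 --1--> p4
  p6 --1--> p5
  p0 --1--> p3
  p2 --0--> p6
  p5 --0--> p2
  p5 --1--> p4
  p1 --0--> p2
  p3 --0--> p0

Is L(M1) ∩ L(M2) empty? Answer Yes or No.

The string 10 is accepted by both M1 and M2.
Hence L(M1) ∩ L(M2) ≠ ∅.

No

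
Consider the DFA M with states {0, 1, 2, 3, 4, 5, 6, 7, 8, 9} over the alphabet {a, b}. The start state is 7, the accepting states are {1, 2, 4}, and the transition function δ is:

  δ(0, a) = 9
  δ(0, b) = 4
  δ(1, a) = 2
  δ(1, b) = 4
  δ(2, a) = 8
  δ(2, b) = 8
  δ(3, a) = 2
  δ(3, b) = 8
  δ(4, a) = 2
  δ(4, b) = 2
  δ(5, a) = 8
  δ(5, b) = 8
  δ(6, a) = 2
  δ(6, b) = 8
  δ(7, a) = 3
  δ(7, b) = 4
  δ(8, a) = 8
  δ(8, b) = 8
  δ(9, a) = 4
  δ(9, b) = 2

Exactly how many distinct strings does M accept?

The useful subgraph on states {2, 3, 4, 7} is acyclic, so L(M) is finite; the longest accepting path visits 3 useful states, giving maximum string length 2.
Counting accepting paths from 7 by length: 1 of length 1, 3 of length 2. Total 4.

4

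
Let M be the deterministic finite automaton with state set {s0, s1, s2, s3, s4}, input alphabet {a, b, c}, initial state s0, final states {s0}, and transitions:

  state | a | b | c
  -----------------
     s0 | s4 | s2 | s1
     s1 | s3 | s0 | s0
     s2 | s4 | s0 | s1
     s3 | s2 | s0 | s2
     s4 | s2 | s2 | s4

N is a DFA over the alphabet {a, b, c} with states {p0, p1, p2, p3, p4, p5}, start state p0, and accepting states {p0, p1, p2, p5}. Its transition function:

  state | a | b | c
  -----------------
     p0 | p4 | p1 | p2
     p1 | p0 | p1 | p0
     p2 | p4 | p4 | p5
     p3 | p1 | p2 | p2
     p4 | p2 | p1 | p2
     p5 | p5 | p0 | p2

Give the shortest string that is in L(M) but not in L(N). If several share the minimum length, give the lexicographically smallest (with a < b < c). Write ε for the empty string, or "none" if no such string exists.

The string cb is accepted by M but not by N.
No shorter string lies in the difference, and cb is the lexicographically first length-2 string in L(M) \ L(N).

cb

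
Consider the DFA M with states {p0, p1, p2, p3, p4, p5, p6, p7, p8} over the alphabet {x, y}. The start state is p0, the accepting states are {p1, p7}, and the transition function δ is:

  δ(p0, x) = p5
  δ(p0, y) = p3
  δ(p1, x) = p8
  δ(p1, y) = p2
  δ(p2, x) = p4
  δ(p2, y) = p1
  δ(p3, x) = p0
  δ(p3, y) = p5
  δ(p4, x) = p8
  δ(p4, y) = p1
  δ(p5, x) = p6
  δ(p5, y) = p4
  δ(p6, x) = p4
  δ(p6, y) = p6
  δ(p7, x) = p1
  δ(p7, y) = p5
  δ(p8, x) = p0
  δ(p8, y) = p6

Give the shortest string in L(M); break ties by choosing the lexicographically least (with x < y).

A breadth-first search from p0 reaches an accepting state first via the path p0 → p5 → p4 → p1 on input xyy.
No string of length < 3 is accepted (BFS exhausts all shorter strings without reaching an accepting state), and xyy is the lexicographically least accepting string of length 3.

xyy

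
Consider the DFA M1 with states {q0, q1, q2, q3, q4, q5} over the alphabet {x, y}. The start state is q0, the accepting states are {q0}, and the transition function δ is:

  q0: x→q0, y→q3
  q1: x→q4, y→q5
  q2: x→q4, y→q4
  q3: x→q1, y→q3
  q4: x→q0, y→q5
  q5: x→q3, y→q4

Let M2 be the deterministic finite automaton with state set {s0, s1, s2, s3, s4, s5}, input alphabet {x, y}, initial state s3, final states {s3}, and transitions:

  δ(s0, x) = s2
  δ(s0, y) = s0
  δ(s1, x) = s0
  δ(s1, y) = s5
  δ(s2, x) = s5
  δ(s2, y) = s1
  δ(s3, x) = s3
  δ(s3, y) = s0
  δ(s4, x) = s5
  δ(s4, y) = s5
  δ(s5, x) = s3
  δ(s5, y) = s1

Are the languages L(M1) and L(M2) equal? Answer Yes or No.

Exploring the product automaton M1 × M2 from the start pair (q0, s3), following both machines on each input symbol, reaches 5 state pairs: (q0, s3), (q3, s0), (q1, s2), (q4, s5), (q5, s1).
M1 accepts in {q0} and M2 accepts in {s3}. In every reachable pair the two components are either both accepting — (q0, s3) — or both non-accepting, so no string is accepted by exactly one of the machines: L(M1) \ L(M2) and L(M2) \ L(M1) are both empty.
Hence every string is accepted by M1 iff it is accepted by M2, and the two languages coincide.

Yes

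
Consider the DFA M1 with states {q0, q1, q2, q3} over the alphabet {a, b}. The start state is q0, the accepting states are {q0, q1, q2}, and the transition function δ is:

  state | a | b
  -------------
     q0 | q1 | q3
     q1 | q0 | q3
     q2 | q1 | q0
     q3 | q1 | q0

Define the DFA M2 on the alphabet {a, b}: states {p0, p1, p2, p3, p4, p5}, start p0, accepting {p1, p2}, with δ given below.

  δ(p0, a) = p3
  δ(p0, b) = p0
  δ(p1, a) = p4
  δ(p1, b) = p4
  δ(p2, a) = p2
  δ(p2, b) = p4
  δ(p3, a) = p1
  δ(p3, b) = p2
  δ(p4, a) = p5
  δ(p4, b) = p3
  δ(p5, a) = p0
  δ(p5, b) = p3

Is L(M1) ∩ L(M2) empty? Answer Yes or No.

The string aa is accepted by both M1 and M2.
Hence L(M1) ∩ L(M2) ≠ ∅.

No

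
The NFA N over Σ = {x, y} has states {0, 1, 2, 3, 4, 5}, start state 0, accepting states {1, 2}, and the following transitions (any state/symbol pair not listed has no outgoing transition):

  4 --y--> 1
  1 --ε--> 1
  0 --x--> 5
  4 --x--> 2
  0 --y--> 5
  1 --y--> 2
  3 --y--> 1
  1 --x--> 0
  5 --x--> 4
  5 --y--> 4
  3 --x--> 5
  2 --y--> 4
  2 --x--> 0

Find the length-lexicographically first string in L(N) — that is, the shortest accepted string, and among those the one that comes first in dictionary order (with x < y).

xxx

A breadth-first search from 0 reaches an accepting state first via the path 0 → 5 → 4 → 2 on input xxx.
No string of length < 3 is accepted (BFS exhausts all shorter strings without reaching an accepting state), and xxx is the lexicographically least accepting string of length 3.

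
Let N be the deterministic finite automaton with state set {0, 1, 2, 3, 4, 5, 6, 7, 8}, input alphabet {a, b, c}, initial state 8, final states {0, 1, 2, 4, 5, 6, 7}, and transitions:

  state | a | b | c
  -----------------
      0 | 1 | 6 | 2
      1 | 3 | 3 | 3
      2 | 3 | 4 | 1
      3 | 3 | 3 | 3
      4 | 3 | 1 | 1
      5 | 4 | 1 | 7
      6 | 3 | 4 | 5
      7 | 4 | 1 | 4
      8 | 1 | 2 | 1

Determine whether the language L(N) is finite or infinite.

The useful states (reachable from 8 and able to reach an accepting state) are {1, 2, 4, 8}.
Restricted to these states the transition graph has no cycle, so every accepting path has bounded length and L is finite.

finite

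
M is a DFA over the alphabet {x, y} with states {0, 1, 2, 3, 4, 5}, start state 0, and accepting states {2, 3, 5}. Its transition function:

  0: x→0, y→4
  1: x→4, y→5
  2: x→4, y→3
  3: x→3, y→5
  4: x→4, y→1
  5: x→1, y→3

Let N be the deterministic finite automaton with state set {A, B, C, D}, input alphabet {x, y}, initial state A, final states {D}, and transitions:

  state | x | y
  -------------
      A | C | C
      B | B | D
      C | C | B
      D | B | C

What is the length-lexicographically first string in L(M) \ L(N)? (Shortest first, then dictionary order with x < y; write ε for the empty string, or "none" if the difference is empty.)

The string xyyy is accepted by M but not by N.
No shorter string lies in the difference, and xyyy is the lexicographically first length-4 string in L(M) \ L(N).

xyyy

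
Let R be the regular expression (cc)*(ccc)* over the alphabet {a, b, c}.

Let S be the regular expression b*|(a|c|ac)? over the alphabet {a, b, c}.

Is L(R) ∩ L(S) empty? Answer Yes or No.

No

The empty string ε is accepted by both R and S.
Hence L(R) ∩ L(S) ≠ ∅.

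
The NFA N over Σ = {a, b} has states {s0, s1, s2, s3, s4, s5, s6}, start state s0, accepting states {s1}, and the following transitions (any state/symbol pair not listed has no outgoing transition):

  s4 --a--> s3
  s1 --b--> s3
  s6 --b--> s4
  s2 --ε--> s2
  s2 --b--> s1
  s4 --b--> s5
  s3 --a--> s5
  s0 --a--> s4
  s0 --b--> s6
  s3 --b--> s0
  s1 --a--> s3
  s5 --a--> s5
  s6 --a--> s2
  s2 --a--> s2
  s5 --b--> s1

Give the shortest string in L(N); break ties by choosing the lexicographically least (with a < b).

abb

A breadth-first search from s0 reaches an accepting state first via the path s0 → s4 → s5 → s1 on input abb.
No string of length < 3 is accepted (BFS exhausts all shorter strings without reaching an accepting state), and abb is the lexicographically least accepting string of length 3.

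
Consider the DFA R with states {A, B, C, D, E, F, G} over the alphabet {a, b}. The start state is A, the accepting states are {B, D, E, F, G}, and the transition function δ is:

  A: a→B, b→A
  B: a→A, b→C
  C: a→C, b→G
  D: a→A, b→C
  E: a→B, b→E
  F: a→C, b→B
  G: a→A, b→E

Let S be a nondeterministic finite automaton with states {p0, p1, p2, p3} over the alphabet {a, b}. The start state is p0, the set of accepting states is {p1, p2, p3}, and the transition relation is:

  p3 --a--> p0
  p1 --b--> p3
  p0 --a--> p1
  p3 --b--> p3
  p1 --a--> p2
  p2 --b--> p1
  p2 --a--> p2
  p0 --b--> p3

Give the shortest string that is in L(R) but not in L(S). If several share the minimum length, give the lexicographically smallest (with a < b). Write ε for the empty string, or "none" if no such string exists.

The string ba is accepted by R but not by S.
No shorter string lies in the difference, and ba is the lexicographically first length-2 string in L(R) \ L(S).

ba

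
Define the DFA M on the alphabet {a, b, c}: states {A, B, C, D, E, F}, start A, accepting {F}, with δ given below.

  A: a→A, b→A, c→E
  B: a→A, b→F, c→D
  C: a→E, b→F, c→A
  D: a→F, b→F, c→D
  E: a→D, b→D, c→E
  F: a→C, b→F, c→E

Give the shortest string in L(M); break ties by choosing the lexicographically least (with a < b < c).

A breadth-first search from A reaches an accepting state first via the path A → E → D → F on input caa.
No string of length < 3 is accepted (BFS exhausts all shorter strings without reaching an accepting state), and caa is the lexicographically least accepting string of length 3.

caa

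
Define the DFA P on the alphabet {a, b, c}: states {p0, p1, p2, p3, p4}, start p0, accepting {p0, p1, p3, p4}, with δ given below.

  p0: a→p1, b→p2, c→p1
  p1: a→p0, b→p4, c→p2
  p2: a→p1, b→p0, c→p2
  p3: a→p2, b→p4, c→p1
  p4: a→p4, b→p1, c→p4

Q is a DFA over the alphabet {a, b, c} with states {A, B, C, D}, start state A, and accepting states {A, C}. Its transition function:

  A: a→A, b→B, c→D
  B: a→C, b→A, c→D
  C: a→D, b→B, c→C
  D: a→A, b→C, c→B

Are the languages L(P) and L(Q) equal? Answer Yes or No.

No

The string c is accepted by P but rejected by Q.
So L(P) ≠ L(Q).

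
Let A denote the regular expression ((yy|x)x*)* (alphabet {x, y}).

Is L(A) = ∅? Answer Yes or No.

No

The empty string ε matches the expression, so it belongs to L(A).
Since L(A) contains at least one string, it is not empty.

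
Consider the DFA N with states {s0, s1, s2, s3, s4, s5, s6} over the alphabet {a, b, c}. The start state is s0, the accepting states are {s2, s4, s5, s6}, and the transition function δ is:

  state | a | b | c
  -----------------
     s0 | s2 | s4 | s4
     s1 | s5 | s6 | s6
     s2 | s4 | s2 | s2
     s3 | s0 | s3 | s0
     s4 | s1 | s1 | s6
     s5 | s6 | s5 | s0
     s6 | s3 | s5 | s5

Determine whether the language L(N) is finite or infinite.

infinite

State s2 is reachable from the start and can reach an accepting state, and it lies on the cycle s2 → s2.
Traversing that cycle any number of times yields accepted strings of unbounded length, so the language is infinite.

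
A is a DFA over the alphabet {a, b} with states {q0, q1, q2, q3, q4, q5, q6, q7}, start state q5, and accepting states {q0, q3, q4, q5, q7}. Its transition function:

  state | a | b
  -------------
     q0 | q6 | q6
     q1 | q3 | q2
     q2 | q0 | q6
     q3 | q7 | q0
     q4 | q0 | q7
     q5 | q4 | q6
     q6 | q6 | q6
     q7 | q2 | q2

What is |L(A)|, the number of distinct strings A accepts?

6

The useful subgraph on states {q0, q2, q4, q5, q7} is acyclic, so L(A) is finite; the longest accepting path visits 5 useful states, giving maximum string length 4.
Counting accepting paths from q5 by length: 1 of length 0, 1 of length 1, 2 of length 2, 2 of length 4. Total 6.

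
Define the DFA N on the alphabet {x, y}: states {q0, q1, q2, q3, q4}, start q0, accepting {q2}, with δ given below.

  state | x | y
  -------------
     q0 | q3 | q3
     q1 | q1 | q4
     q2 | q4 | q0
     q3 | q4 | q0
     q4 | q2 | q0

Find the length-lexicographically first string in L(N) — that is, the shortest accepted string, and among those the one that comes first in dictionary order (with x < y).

A breadth-first search from q0 reaches an accepting state first via the path q0 → q3 → q4 → q2 on input xxx.
No string of length < 3 is accepted (BFS exhausts all shorter strings without reaching an accepting state), and xxx is the lexicographically least accepting string of length 3.

xxx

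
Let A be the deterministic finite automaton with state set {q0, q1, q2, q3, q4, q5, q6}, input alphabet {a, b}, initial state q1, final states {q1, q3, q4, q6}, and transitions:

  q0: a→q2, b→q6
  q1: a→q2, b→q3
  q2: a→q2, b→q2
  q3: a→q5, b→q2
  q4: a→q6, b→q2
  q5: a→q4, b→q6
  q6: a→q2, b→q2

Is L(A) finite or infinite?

finite

The useful states (reachable from q1 and able to reach an accepting state) are {q1, q3, q4, q5, q6}.
Restricted to these states the transition graph has no cycle, so every accepting path has bounded length and L is finite.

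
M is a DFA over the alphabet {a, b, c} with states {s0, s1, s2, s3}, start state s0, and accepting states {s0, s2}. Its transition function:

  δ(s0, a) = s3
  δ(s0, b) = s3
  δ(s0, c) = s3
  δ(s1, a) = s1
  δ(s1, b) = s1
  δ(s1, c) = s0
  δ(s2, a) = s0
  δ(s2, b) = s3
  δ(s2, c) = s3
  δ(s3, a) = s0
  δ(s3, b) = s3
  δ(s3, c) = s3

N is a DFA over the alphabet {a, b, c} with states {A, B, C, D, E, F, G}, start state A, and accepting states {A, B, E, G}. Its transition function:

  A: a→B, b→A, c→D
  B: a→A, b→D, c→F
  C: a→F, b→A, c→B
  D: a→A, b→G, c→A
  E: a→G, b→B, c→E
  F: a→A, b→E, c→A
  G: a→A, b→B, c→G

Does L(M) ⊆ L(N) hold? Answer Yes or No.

Exploring the product automaton M × N from the start pair (s0, A), following both machines on each input symbol, reaches 9 state pairs: (s0, A), (s3, B), (s3, A), (s3, D), (s3, F), (s0, B), (s3, G), (s3, E), (s0, G).
M accepts in {s0, s2} and N accepts in {A, B, E, G}. The reachable pairs whose M-component is accepting are (s0, A), (s0, B), (s0, G); in each of them the N-component is accepting too, so the product for L(M) \ L(N) (M-component accepting, N-component rejecting) has no reachable accepting pair and the difference is empty.
Hence every string in L(M) is also in L(N).

Yes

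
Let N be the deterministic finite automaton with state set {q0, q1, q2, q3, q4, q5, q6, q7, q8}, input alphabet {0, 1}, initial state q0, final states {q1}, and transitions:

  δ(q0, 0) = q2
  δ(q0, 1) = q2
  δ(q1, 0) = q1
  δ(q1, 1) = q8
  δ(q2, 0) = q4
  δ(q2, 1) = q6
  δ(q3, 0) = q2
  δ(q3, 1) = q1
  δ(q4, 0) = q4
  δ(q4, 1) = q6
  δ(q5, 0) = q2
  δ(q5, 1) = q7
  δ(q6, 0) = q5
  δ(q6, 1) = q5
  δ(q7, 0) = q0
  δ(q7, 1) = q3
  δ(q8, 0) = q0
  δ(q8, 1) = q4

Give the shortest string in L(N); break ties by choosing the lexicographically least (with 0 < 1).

010111

A breadth-first search from q0 reaches an accepting state first via the path q0 → q2 → q6 → q5 → q7 → q3 → q1 on input 010111.
No string of length < 6 is accepted (BFS exhausts all shorter strings without reaching an accepting state), and 010111 is the lexicographically least accepting string of length 6.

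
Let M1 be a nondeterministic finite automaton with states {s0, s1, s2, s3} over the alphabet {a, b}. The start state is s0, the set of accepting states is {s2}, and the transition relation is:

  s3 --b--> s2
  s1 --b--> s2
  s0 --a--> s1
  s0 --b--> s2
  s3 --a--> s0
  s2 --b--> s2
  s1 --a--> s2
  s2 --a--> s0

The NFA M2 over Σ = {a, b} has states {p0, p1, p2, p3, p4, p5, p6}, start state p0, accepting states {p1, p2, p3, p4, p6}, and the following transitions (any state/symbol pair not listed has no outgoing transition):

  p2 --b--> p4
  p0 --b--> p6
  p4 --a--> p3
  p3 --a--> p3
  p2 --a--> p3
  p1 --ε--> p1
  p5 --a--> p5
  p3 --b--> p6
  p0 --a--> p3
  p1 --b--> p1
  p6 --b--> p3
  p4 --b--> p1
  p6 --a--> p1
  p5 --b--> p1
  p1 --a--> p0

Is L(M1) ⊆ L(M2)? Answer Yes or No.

Yes

Exploring the product automaton M1 × M2 from the start pair (s0, p0), following both machines on each input symbol, reaches 8 state pairs: (s0, p0), (s1, p3), (s2, p6), (s2, p3), (s0, p1), (s0, p3), (s1, p0), (s2, p1).
M1 accepts in {s2} and M2 accepts in {p1, p2, p3, p4, p6}. The reachable pairs whose M1-component is accepting are (s2, p6), (s2, p3), (s2, p1); in each of them the M2-component is accepting too, so the product for L(M1) \ L(M2) (M1-component accepting, M2-component rejecting) has no reachable accepting pair and the difference is empty.
Hence every string in L(M1) is also in L(M2).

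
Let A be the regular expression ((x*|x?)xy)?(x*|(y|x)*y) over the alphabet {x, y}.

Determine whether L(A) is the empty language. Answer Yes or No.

No

The empty string ε matches the expression, so it belongs to L(A).
Since L(A) contains at least one string, it is not empty.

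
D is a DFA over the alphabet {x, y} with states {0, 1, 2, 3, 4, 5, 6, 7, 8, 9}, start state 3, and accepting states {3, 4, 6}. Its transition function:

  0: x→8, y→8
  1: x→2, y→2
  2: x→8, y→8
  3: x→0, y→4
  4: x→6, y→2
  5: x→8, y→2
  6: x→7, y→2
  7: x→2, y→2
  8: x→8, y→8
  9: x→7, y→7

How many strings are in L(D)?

3

The useful subgraph on states {3, 4, 6} is acyclic, so L(D) is finite; the longest accepting path visits 3 useful states, giving maximum string length 2.
Counting accepting paths from 3 by length: 1 of length 0, 1 of length 1, 1 of length 2. Total 3.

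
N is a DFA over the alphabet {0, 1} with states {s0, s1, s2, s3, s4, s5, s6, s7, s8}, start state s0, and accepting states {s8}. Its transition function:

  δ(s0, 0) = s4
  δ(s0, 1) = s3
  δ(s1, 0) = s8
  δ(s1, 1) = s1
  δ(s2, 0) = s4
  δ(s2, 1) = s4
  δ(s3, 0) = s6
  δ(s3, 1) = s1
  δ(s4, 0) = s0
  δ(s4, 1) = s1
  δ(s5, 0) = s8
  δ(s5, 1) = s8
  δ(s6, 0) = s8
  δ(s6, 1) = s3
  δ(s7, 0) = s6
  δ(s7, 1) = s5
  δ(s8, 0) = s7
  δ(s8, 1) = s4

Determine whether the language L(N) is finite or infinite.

State s0 is reachable from the start and can reach an accepting state, and it lies on the cycle s0 → s3 → s1 → s8 → s4 → s0.
Traversing that cycle any number of times yields accepted strings of unbounded length, so the language is infinite.

infinite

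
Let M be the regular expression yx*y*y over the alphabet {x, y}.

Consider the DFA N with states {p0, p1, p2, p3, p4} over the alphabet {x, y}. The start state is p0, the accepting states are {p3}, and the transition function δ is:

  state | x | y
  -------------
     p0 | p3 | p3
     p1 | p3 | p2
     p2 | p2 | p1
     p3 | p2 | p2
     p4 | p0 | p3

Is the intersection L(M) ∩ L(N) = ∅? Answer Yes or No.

Converting the expression M to a DFA (subset construction, then merging equivalent states) gives the minimal DFA with states {m0, m1, m2, m3}, start state m0, accepting states {m3} and transitions m0: x→m1, y→m2; m1: x→m1, y→m1; m2: x→m2, y→m3; m3: x→m1, y→m3.
Exploring the product automaton M × N from the start pair (m0, p0), following both machines on each input symbol, reaches 8 state pairs: (m0, p0), (m1, p3), (m2, p3), (m1, p2), (m2, p2), (m3, p2), (m1, p1), (m3, p1).
M accepts in {m3} and N accepts in {p3}; no reachable pair has both components accepting, so no string drives both machines to acceptance simultaneously and L(M) ∩ L(N) = ∅.
So no string is accepted by both, and the intersection is empty.

Yes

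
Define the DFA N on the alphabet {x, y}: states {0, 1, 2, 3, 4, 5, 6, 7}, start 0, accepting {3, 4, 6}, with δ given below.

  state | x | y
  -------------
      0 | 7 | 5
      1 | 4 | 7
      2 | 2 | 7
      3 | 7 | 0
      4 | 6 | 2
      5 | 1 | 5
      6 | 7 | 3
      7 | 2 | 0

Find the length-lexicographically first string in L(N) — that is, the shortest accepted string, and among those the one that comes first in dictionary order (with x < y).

A breadth-first search from 0 reaches an accepting state first via the path 0 → 5 → 1 → 4 on input yxx.
No string of length < 3 is accepted (BFS exhausts all shorter strings without reaching an accepting state), and yxx is the lexicographically least accepting string of length 3.

yxx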